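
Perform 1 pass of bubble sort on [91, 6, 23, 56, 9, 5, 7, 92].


Initial: [91, 6, 23, 56, 9, 5, 7, 92]
Pass 1: [6, 23, 56, 9, 5, 7, 91, 92] (6 swaps)

After 1 pass: [6, 23, 56, 9, 5, 7, 91, 92]


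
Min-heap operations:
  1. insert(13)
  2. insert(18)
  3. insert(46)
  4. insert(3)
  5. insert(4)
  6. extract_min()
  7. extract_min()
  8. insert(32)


insert(13) -> [13]
insert(18) -> [13, 18]
insert(46) -> [13, 18, 46]
insert(3) -> [3, 13, 46, 18]
insert(4) -> [3, 4, 46, 18, 13]
extract_min()->3, [4, 13, 46, 18]
extract_min()->4, [13, 18, 46]
insert(32) -> [13, 18, 46, 32]

Final heap: [13, 18, 46, 32]


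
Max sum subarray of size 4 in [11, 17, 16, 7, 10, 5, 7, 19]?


[0:4]: 51
[1:5]: 50
[2:6]: 38
[3:7]: 29
[4:8]: 41

Max: 51 at [0:4]


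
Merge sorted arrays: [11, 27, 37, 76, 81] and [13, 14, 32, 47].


Take 11 from A
Take 13 from B
Take 14 from B
Take 27 from A
Take 32 from B
Take 37 from A
Take 47 from B

Merged: [11, 13, 14, 27, 32, 37, 47, 76, 81]


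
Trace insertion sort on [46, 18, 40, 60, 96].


Initial: [46, 18, 40, 60, 96]
Insert 18: [18, 46, 40, 60, 96]
Insert 40: [18, 40, 46, 60, 96]
Insert 60: [18, 40, 46, 60, 96]
Insert 96: [18, 40, 46, 60, 96]

Sorted: [18, 40, 46, 60, 96]


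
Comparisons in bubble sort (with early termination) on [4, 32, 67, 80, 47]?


Algorithm: bubble sort (with early termination)
Input: [4, 32, 67, 80, 47]
Sorted: [4, 32, 47, 67, 80]

9


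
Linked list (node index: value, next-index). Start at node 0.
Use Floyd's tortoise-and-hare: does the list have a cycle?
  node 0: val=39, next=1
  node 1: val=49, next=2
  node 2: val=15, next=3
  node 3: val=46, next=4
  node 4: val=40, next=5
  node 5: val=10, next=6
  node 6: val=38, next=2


Floyd's tortoise (slow, +1) and hare (fast, +2):
  init: slow=0, fast=0
  step 1: slow=1, fast=2
  step 2: slow=2, fast=4
  step 3: slow=3, fast=6
  step 4: slow=4, fast=3
  step 5: slow=5, fast=5
  slow == fast at node 5: cycle detected

Cycle: yes


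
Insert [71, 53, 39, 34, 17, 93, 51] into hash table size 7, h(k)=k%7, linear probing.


Insert 71: h=1 -> slot 1
Insert 53: h=4 -> slot 4
Insert 39: h=4, 1 probes -> slot 5
Insert 34: h=6 -> slot 6
Insert 17: h=3 -> slot 3
Insert 93: h=2 -> slot 2
Insert 51: h=2, 5 probes -> slot 0

Table: [51, 71, 93, 17, 53, 39, 34]


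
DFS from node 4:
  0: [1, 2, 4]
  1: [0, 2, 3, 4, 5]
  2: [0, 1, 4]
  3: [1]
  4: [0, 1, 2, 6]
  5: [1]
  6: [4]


Visit 4, push [6, 2, 1, 0]
Visit 0, push [2, 1]
Visit 1, push [5, 3, 2]
Visit 2, push []
Visit 3, push []
Visit 5, push []
Visit 6, push []

DFS order: [4, 0, 1, 2, 3, 5, 6]


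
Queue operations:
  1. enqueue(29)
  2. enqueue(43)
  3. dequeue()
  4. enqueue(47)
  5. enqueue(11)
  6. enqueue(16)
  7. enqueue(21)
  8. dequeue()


enqueue(29) -> [29]
enqueue(43) -> [29, 43]
dequeue()->29, [43]
enqueue(47) -> [43, 47]
enqueue(11) -> [43, 47, 11]
enqueue(16) -> [43, 47, 11, 16]
enqueue(21) -> [43, 47, 11, 16, 21]
dequeue()->43, [47, 11, 16, 21]

Final queue: [47, 11, 16, 21]


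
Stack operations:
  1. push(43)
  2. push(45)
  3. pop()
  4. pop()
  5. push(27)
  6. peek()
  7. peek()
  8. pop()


push(43) -> [43]
push(45) -> [43, 45]
pop()->45, [43]
pop()->43, []
push(27) -> [27]
peek()->27
peek()->27
pop()->27, []

Final stack: []


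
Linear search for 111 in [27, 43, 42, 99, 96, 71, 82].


i=0: 27!=111
i=1: 43!=111
i=2: 42!=111
i=3: 99!=111
i=4: 96!=111
i=5: 71!=111
i=6: 82!=111

Not found, 7 comps


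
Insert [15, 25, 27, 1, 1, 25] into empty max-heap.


Insert 15: [15]
Insert 25: [25, 15]
Insert 27: [27, 15, 25]
Insert 1: [27, 15, 25, 1]
Insert 1: [27, 15, 25, 1, 1]
Insert 25: [27, 15, 25, 1, 1, 25]

Final heap: [27, 15, 25, 1, 1, 25]


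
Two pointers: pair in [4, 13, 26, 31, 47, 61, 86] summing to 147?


lo=0(4)+hi=6(86)=90
lo=1(13)+hi=6(86)=99
lo=2(26)+hi=6(86)=112
lo=3(31)+hi=6(86)=117
lo=4(47)+hi=6(86)=133
lo=5(61)+hi=6(86)=147

Yes: 61+86=147


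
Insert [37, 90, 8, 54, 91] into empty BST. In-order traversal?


Insert 37: root
Insert 90: R from 37
Insert 8: L from 37
Insert 54: R from 37 -> L from 90
Insert 91: R from 37 -> R from 90

In-order: [8, 37, 54, 90, 91]


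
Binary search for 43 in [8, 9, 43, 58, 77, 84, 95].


Step 1: lo=0, hi=6, mid=3, val=58
Step 2: lo=0, hi=2, mid=1, val=9
Step 3: lo=2, hi=2, mid=2, val=43

Found at index 2


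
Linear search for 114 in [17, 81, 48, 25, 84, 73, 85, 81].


i=0: 17!=114
i=1: 81!=114
i=2: 48!=114
i=3: 25!=114
i=4: 84!=114
i=5: 73!=114
i=6: 85!=114
i=7: 81!=114

Not found, 8 comps


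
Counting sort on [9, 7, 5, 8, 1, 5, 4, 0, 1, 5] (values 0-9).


Input: [9, 7, 5, 8, 1, 5, 4, 0, 1, 5]
Counts: [1, 2, 0, 0, 1, 3, 0, 1, 1, 1]

Sorted: [0, 1, 1, 4, 5, 5, 5, 7, 8, 9]


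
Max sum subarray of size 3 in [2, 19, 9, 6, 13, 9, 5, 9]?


[0:3]: 30
[1:4]: 34
[2:5]: 28
[3:6]: 28
[4:7]: 27
[5:8]: 23

Max: 34 at [1:4]


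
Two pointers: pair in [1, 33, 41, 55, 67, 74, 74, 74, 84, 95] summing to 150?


lo=0(1)+hi=9(95)=96
lo=1(33)+hi=9(95)=128
lo=2(41)+hi=9(95)=136
lo=3(55)+hi=9(95)=150

Yes: 55+95=150


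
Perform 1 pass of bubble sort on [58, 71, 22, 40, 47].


Initial: [58, 71, 22, 40, 47]
Pass 1: [58, 22, 40, 47, 71] (3 swaps)

After 1 pass: [58, 22, 40, 47, 71]


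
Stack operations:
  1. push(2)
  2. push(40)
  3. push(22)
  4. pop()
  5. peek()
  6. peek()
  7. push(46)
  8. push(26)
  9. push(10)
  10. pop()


push(2) -> [2]
push(40) -> [2, 40]
push(22) -> [2, 40, 22]
pop()->22, [2, 40]
peek()->40
peek()->40
push(46) -> [2, 40, 46]
push(26) -> [2, 40, 46, 26]
push(10) -> [2, 40, 46, 26, 10]
pop()->10, [2, 40, 46, 26]

Final stack: [2, 40, 46, 26]


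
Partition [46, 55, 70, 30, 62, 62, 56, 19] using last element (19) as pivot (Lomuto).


Pivot: 19
Place pivot at 0: [19, 55, 70, 30, 62, 62, 56, 46]

Partitioned: [19, 55, 70, 30, 62, 62, 56, 46]


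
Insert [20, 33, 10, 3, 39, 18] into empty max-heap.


Insert 20: [20]
Insert 33: [33, 20]
Insert 10: [33, 20, 10]
Insert 3: [33, 20, 10, 3]
Insert 39: [39, 33, 10, 3, 20]
Insert 18: [39, 33, 18, 3, 20, 10]

Final heap: [39, 33, 18, 3, 20, 10]


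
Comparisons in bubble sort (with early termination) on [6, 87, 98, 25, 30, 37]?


Algorithm: bubble sort (with early termination)
Input: [6, 87, 98, 25, 30, 37]
Sorted: [6, 25, 30, 37, 87, 98]

12


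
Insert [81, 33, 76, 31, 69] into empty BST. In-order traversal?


Insert 81: root
Insert 33: L from 81
Insert 76: L from 81 -> R from 33
Insert 31: L from 81 -> L from 33
Insert 69: L from 81 -> R from 33 -> L from 76

In-order: [31, 33, 69, 76, 81]


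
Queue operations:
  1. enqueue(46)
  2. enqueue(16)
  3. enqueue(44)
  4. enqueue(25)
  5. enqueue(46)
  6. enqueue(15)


enqueue(46) -> [46]
enqueue(16) -> [46, 16]
enqueue(44) -> [46, 16, 44]
enqueue(25) -> [46, 16, 44, 25]
enqueue(46) -> [46, 16, 44, 25, 46]
enqueue(15) -> [46, 16, 44, 25, 46, 15]

Final queue: [46, 16, 44, 25, 46, 15]


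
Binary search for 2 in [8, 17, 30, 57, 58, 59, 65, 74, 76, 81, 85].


Step 1: lo=0, hi=10, mid=5, val=59
Step 2: lo=0, hi=4, mid=2, val=30
Step 3: lo=0, hi=1, mid=0, val=8

Not found


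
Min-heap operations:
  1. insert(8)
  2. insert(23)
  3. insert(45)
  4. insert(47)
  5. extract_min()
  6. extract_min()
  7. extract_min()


insert(8) -> [8]
insert(23) -> [8, 23]
insert(45) -> [8, 23, 45]
insert(47) -> [8, 23, 45, 47]
extract_min()->8, [23, 47, 45]
extract_min()->23, [45, 47]
extract_min()->45, [47]

Final heap: [47]


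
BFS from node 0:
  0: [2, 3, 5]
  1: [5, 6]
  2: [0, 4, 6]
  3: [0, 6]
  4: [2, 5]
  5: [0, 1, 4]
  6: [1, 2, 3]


Visit 0, enqueue [2, 3, 5]
Visit 2, enqueue [4, 6]
Visit 3, enqueue []
Visit 5, enqueue [1]
Visit 4, enqueue []
Visit 6, enqueue []
Visit 1, enqueue []

BFS order: [0, 2, 3, 5, 4, 6, 1]


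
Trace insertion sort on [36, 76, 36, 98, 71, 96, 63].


Initial: [36, 76, 36, 98, 71, 96, 63]
Insert 76: [36, 76, 36, 98, 71, 96, 63]
Insert 36: [36, 36, 76, 98, 71, 96, 63]
Insert 98: [36, 36, 76, 98, 71, 96, 63]
Insert 71: [36, 36, 71, 76, 98, 96, 63]
Insert 96: [36, 36, 71, 76, 96, 98, 63]
Insert 63: [36, 36, 63, 71, 76, 96, 98]

Sorted: [36, 36, 63, 71, 76, 96, 98]


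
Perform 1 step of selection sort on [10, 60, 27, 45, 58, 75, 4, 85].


Initial: [10, 60, 27, 45, 58, 75, 4, 85]
Step 1: min=4 at 6
  Swap: [4, 60, 27, 45, 58, 75, 10, 85]

After 1 step: [4, 60, 27, 45, 58, 75, 10, 85]


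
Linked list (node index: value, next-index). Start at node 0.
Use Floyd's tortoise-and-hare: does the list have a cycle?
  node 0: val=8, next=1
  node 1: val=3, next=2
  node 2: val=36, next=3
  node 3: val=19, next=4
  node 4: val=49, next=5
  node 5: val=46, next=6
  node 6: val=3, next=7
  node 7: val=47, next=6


Floyd's tortoise (slow, +1) and hare (fast, +2):
  init: slow=0, fast=0
  step 1: slow=1, fast=2
  step 2: slow=2, fast=4
  step 3: slow=3, fast=6
  step 4: slow=4, fast=6
  step 5: slow=5, fast=6
  step 6: slow=6, fast=6
  slow == fast at node 6: cycle detected

Cycle: yes


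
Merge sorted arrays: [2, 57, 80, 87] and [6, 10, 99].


Take 2 from A
Take 6 from B
Take 10 from B
Take 57 from A
Take 80 from A
Take 87 from A

Merged: [2, 6, 10, 57, 80, 87, 99]


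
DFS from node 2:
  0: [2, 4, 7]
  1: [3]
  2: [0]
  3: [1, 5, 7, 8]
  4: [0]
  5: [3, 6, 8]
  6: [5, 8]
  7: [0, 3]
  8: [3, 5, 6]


Visit 2, push [0]
Visit 0, push [7, 4]
Visit 4, push []
Visit 7, push [3]
Visit 3, push [8, 5, 1]
Visit 1, push []
Visit 5, push [8, 6]
Visit 6, push [8]
Visit 8, push []

DFS order: [2, 0, 4, 7, 3, 1, 5, 6, 8]


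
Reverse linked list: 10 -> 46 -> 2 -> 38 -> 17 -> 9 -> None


Step 1: curr=10, set curr.next=prev(None) | reversed so far: 10
Step 2: curr=46, set curr.next=prev(10) | reversed so far: 46 -> 10
Step 3: curr=2, set curr.next=prev(46) | reversed so far: 2 -> 46 -> 10
Step 4: curr=38, set curr.next=prev(2) | reversed so far: 38 -> 2 -> 46 -> 10
Step 5: curr=17, set curr.next=prev(38) | reversed so far: 17 -> 38 -> 2 -> 46 -> 10
Step 6: curr=9, set curr.next=prev(17) | reversed so far: 9 -> 17 -> 38 -> 2 -> 46 -> 10

9 -> 17 -> 38 -> 2 -> 46 -> 10 -> None


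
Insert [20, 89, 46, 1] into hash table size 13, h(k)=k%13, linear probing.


Insert 20: h=7 -> slot 7
Insert 89: h=11 -> slot 11
Insert 46: h=7, 1 probes -> slot 8
Insert 1: h=1 -> slot 1

Table: [None, 1, None, None, None, None, None, 20, 46, None, None, 89, None]


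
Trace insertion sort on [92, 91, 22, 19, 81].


Initial: [92, 91, 22, 19, 81]
Insert 91: [91, 92, 22, 19, 81]
Insert 22: [22, 91, 92, 19, 81]
Insert 19: [19, 22, 91, 92, 81]
Insert 81: [19, 22, 81, 91, 92]

Sorted: [19, 22, 81, 91, 92]


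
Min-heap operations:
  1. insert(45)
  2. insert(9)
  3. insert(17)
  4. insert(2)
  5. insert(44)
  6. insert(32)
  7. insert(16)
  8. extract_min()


insert(45) -> [45]
insert(9) -> [9, 45]
insert(17) -> [9, 45, 17]
insert(2) -> [2, 9, 17, 45]
insert(44) -> [2, 9, 17, 45, 44]
insert(32) -> [2, 9, 17, 45, 44, 32]
insert(16) -> [2, 9, 16, 45, 44, 32, 17]
extract_min()->2, [9, 17, 16, 45, 44, 32]

Final heap: [9, 17, 16, 45, 44, 32]


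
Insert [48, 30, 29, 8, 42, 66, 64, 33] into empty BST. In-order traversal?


Insert 48: root
Insert 30: L from 48
Insert 29: L from 48 -> L from 30
Insert 8: L from 48 -> L from 30 -> L from 29
Insert 42: L from 48 -> R from 30
Insert 66: R from 48
Insert 64: R from 48 -> L from 66
Insert 33: L from 48 -> R from 30 -> L from 42

In-order: [8, 29, 30, 33, 42, 48, 64, 66]


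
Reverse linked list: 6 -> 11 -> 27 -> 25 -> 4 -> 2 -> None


Step 1: curr=6, set curr.next=prev(None) | reversed so far: 6
Step 2: curr=11, set curr.next=prev(6) | reversed so far: 11 -> 6
Step 3: curr=27, set curr.next=prev(11) | reversed so far: 27 -> 11 -> 6
Step 4: curr=25, set curr.next=prev(27) | reversed so far: 25 -> 27 -> 11 -> 6
Step 5: curr=4, set curr.next=prev(25) | reversed so far: 4 -> 25 -> 27 -> 11 -> 6
Step 6: curr=2, set curr.next=prev(4) | reversed so far: 2 -> 4 -> 25 -> 27 -> 11 -> 6

2 -> 4 -> 25 -> 27 -> 11 -> 6 -> None


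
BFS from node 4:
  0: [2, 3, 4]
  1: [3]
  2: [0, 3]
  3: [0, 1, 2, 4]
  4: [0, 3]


Visit 4, enqueue [0, 3]
Visit 0, enqueue [2]
Visit 3, enqueue [1]
Visit 2, enqueue []
Visit 1, enqueue []

BFS order: [4, 0, 3, 2, 1]


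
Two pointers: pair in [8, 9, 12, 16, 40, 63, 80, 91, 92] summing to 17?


lo=0(8)+hi=8(92)=100
lo=0(8)+hi=7(91)=99
lo=0(8)+hi=6(80)=88
lo=0(8)+hi=5(63)=71
lo=0(8)+hi=4(40)=48
lo=0(8)+hi=3(16)=24
lo=0(8)+hi=2(12)=20
lo=0(8)+hi=1(9)=17

Yes: 8+9=17


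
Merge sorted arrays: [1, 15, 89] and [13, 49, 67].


Take 1 from A
Take 13 from B
Take 15 from A
Take 49 from B
Take 67 from B

Merged: [1, 13, 15, 49, 67, 89]


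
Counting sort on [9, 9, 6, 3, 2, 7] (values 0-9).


Input: [9, 9, 6, 3, 2, 7]
Counts: [0, 0, 1, 1, 0, 0, 1, 1, 0, 2]

Sorted: [2, 3, 6, 7, 9, 9]


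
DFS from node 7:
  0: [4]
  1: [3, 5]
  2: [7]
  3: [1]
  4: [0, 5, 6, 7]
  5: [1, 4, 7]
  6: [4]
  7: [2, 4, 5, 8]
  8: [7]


Visit 7, push [8, 5, 4, 2]
Visit 2, push []
Visit 4, push [6, 5, 0]
Visit 0, push []
Visit 5, push [1]
Visit 1, push [3]
Visit 3, push []
Visit 6, push []
Visit 8, push []

DFS order: [7, 2, 4, 0, 5, 1, 3, 6, 8]


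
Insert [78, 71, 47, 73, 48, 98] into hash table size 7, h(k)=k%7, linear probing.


Insert 78: h=1 -> slot 1
Insert 71: h=1, 1 probes -> slot 2
Insert 47: h=5 -> slot 5
Insert 73: h=3 -> slot 3
Insert 48: h=6 -> slot 6
Insert 98: h=0 -> slot 0

Table: [98, 78, 71, 73, None, 47, 48]


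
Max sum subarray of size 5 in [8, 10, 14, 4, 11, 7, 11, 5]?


[0:5]: 47
[1:6]: 46
[2:7]: 47
[3:8]: 38

Max: 47 at [0:5]


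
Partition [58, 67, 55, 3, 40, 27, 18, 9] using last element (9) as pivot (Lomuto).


Pivot: 9
  3 <= 9: swap -> [3, 67, 55, 58, 40, 27, 18, 9]
Place pivot at 1: [3, 9, 55, 58, 40, 27, 18, 67]

Partitioned: [3, 9, 55, 58, 40, 27, 18, 67]


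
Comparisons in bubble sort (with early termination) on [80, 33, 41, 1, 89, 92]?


Algorithm: bubble sort (with early termination)
Input: [80, 33, 41, 1, 89, 92]
Sorted: [1, 33, 41, 80, 89, 92]

14


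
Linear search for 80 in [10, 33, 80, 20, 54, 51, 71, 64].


i=0: 10!=80
i=1: 33!=80
i=2: 80==80 found!

Found at 2, 3 comps


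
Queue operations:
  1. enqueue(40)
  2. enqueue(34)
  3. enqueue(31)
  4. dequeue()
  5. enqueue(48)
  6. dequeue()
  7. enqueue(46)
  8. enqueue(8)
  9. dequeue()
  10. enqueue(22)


enqueue(40) -> [40]
enqueue(34) -> [40, 34]
enqueue(31) -> [40, 34, 31]
dequeue()->40, [34, 31]
enqueue(48) -> [34, 31, 48]
dequeue()->34, [31, 48]
enqueue(46) -> [31, 48, 46]
enqueue(8) -> [31, 48, 46, 8]
dequeue()->31, [48, 46, 8]
enqueue(22) -> [48, 46, 8, 22]

Final queue: [48, 46, 8, 22]


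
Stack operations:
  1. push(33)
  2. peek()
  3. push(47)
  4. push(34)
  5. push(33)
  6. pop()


push(33) -> [33]
peek()->33
push(47) -> [33, 47]
push(34) -> [33, 47, 34]
push(33) -> [33, 47, 34, 33]
pop()->33, [33, 47, 34]

Final stack: [33, 47, 34]


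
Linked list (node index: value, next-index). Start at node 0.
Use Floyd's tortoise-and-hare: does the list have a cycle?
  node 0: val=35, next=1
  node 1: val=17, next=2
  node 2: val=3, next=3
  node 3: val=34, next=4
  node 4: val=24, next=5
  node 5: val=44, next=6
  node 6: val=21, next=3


Floyd's tortoise (slow, +1) and hare (fast, +2):
  init: slow=0, fast=0
  step 1: slow=1, fast=2
  step 2: slow=2, fast=4
  step 3: slow=3, fast=6
  step 4: slow=4, fast=4
  slow == fast at node 4: cycle detected

Cycle: yes


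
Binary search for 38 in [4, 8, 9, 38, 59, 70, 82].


Step 1: lo=0, hi=6, mid=3, val=38

Found at index 3


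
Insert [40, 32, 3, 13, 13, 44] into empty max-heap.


Insert 40: [40]
Insert 32: [40, 32]
Insert 3: [40, 32, 3]
Insert 13: [40, 32, 3, 13]
Insert 13: [40, 32, 3, 13, 13]
Insert 44: [44, 32, 40, 13, 13, 3]

Final heap: [44, 32, 40, 13, 13, 3]


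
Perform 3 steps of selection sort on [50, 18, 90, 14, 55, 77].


Initial: [50, 18, 90, 14, 55, 77]
Step 1: min=14 at 3
  Swap: [14, 18, 90, 50, 55, 77]
Step 2: min=18 at 1
  Swap: [14, 18, 90, 50, 55, 77]
Step 3: min=50 at 3
  Swap: [14, 18, 50, 90, 55, 77]

After 3 steps: [14, 18, 50, 90, 55, 77]


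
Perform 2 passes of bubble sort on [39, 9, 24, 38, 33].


Initial: [39, 9, 24, 38, 33]
Pass 1: [9, 24, 38, 33, 39] (4 swaps)
Pass 2: [9, 24, 33, 38, 39] (1 swaps)

After 2 passes: [9, 24, 33, 38, 39]


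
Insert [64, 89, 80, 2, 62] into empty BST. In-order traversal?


Insert 64: root
Insert 89: R from 64
Insert 80: R from 64 -> L from 89
Insert 2: L from 64
Insert 62: L from 64 -> R from 2

In-order: [2, 62, 64, 80, 89]


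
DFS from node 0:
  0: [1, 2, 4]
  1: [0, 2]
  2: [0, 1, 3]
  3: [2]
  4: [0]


Visit 0, push [4, 2, 1]
Visit 1, push [2]
Visit 2, push [3]
Visit 3, push []
Visit 4, push []

DFS order: [0, 1, 2, 3, 4]


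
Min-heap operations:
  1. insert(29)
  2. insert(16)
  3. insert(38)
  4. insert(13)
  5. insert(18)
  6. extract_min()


insert(29) -> [29]
insert(16) -> [16, 29]
insert(38) -> [16, 29, 38]
insert(13) -> [13, 16, 38, 29]
insert(18) -> [13, 16, 38, 29, 18]
extract_min()->13, [16, 18, 38, 29]

Final heap: [16, 18, 38, 29]


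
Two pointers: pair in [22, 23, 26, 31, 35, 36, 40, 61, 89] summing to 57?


lo=0(22)+hi=8(89)=111
lo=0(22)+hi=7(61)=83
lo=0(22)+hi=6(40)=62
lo=0(22)+hi=5(36)=58
lo=0(22)+hi=4(35)=57

Yes: 22+35=57


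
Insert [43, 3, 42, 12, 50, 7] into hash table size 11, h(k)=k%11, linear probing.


Insert 43: h=10 -> slot 10
Insert 3: h=3 -> slot 3
Insert 42: h=9 -> slot 9
Insert 12: h=1 -> slot 1
Insert 50: h=6 -> slot 6
Insert 7: h=7 -> slot 7

Table: [None, 12, None, 3, None, None, 50, 7, None, 42, 43]


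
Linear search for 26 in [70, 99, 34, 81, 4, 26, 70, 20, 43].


i=0: 70!=26
i=1: 99!=26
i=2: 34!=26
i=3: 81!=26
i=4: 4!=26
i=5: 26==26 found!

Found at 5, 6 comps


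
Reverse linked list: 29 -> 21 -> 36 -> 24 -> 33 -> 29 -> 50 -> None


Step 1: curr=29, set curr.next=prev(None) | reversed so far: 29
Step 2: curr=21, set curr.next=prev(29) | reversed so far: 21 -> 29
Step 3: curr=36, set curr.next=prev(21) | reversed so far: 36 -> 21 -> 29
Step 4: curr=24, set curr.next=prev(36) | reversed so far: 24 -> 36 -> 21 -> 29
Step 5: curr=33, set curr.next=prev(24) | reversed so far: 33 -> 24 -> 36 -> 21 -> 29
Step 6: curr=29, set curr.next=prev(33) | reversed so far: 29 -> 33 -> 24 -> 36 -> 21 -> 29
Step 7: curr=50, set curr.next=prev(29) | reversed so far: 50 -> 29 -> 33 -> 24 -> 36 -> 21 -> 29

50 -> 29 -> 33 -> 24 -> 36 -> 21 -> 29 -> None


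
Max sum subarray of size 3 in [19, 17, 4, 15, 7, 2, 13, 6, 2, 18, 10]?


[0:3]: 40
[1:4]: 36
[2:5]: 26
[3:6]: 24
[4:7]: 22
[5:8]: 21
[6:9]: 21
[7:10]: 26
[8:11]: 30

Max: 40 at [0:3]


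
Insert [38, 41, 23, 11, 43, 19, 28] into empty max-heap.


Insert 38: [38]
Insert 41: [41, 38]
Insert 23: [41, 38, 23]
Insert 11: [41, 38, 23, 11]
Insert 43: [43, 41, 23, 11, 38]
Insert 19: [43, 41, 23, 11, 38, 19]
Insert 28: [43, 41, 28, 11, 38, 19, 23]

Final heap: [43, 41, 28, 11, 38, 19, 23]


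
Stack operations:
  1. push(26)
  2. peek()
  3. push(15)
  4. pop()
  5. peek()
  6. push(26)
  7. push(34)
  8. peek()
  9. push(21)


push(26) -> [26]
peek()->26
push(15) -> [26, 15]
pop()->15, [26]
peek()->26
push(26) -> [26, 26]
push(34) -> [26, 26, 34]
peek()->34
push(21) -> [26, 26, 34, 21]

Final stack: [26, 26, 34, 21]


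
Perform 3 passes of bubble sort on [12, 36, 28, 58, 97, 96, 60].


Initial: [12, 36, 28, 58, 97, 96, 60]
Pass 1: [12, 28, 36, 58, 96, 60, 97] (3 swaps)
Pass 2: [12, 28, 36, 58, 60, 96, 97] (1 swaps)
Pass 3: [12, 28, 36, 58, 60, 96, 97] (0 swaps)

After 3 passes: [12, 28, 36, 58, 60, 96, 97]


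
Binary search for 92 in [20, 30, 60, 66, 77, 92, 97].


Step 1: lo=0, hi=6, mid=3, val=66
Step 2: lo=4, hi=6, mid=5, val=92

Found at index 5


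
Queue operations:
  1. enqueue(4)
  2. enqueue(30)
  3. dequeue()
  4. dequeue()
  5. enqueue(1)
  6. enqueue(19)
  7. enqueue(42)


enqueue(4) -> [4]
enqueue(30) -> [4, 30]
dequeue()->4, [30]
dequeue()->30, []
enqueue(1) -> [1]
enqueue(19) -> [1, 19]
enqueue(42) -> [1, 19, 42]

Final queue: [1, 19, 42]


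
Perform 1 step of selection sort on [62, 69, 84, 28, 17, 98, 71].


Initial: [62, 69, 84, 28, 17, 98, 71]
Step 1: min=17 at 4
  Swap: [17, 69, 84, 28, 62, 98, 71]

After 1 step: [17, 69, 84, 28, 62, 98, 71]


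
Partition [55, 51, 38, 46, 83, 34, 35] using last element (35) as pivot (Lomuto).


Pivot: 35
  34 <= 35: swap -> [34, 51, 38, 46, 83, 55, 35]
Place pivot at 1: [34, 35, 38, 46, 83, 55, 51]

Partitioned: [34, 35, 38, 46, 83, 55, 51]


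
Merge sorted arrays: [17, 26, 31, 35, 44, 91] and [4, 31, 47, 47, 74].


Take 4 from B
Take 17 from A
Take 26 from A
Take 31 from A
Take 31 from B
Take 35 from A
Take 44 from A
Take 47 from B
Take 47 from B
Take 74 from B

Merged: [4, 17, 26, 31, 31, 35, 44, 47, 47, 74, 91]


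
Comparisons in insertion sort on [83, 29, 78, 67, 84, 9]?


Algorithm: insertion sort
Input: [83, 29, 78, 67, 84, 9]
Sorted: [9, 29, 67, 78, 83, 84]

12


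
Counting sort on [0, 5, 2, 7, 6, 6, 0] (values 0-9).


Input: [0, 5, 2, 7, 6, 6, 0]
Counts: [2, 0, 1, 0, 0, 1, 2, 1, 0, 0]

Sorted: [0, 0, 2, 5, 6, 6, 7]


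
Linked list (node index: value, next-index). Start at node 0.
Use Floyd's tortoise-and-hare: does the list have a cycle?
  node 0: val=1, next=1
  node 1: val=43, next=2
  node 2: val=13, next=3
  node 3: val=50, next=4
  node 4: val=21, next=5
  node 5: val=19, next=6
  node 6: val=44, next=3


Floyd's tortoise (slow, +1) and hare (fast, +2):
  init: slow=0, fast=0
  step 1: slow=1, fast=2
  step 2: slow=2, fast=4
  step 3: slow=3, fast=6
  step 4: slow=4, fast=4
  slow == fast at node 4: cycle detected

Cycle: yes


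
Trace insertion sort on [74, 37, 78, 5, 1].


Initial: [74, 37, 78, 5, 1]
Insert 37: [37, 74, 78, 5, 1]
Insert 78: [37, 74, 78, 5, 1]
Insert 5: [5, 37, 74, 78, 1]
Insert 1: [1, 5, 37, 74, 78]

Sorted: [1, 5, 37, 74, 78]


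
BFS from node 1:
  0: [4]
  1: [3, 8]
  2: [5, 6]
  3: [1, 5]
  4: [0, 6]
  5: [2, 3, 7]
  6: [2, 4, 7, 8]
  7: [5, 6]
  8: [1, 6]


Visit 1, enqueue [3, 8]
Visit 3, enqueue [5]
Visit 8, enqueue [6]
Visit 5, enqueue [2, 7]
Visit 6, enqueue [4]
Visit 2, enqueue []
Visit 7, enqueue []
Visit 4, enqueue [0]
Visit 0, enqueue []

BFS order: [1, 3, 8, 5, 6, 2, 7, 4, 0]


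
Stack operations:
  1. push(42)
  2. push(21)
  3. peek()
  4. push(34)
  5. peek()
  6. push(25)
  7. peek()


push(42) -> [42]
push(21) -> [42, 21]
peek()->21
push(34) -> [42, 21, 34]
peek()->34
push(25) -> [42, 21, 34, 25]
peek()->25

Final stack: [42, 21, 34, 25]


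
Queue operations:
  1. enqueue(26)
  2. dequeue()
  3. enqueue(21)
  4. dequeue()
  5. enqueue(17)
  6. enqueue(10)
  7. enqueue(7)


enqueue(26) -> [26]
dequeue()->26, []
enqueue(21) -> [21]
dequeue()->21, []
enqueue(17) -> [17]
enqueue(10) -> [17, 10]
enqueue(7) -> [17, 10, 7]

Final queue: [17, 10, 7]


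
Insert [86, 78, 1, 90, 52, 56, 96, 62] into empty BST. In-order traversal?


Insert 86: root
Insert 78: L from 86
Insert 1: L from 86 -> L from 78
Insert 90: R from 86
Insert 52: L from 86 -> L from 78 -> R from 1
Insert 56: L from 86 -> L from 78 -> R from 1 -> R from 52
Insert 96: R from 86 -> R from 90
Insert 62: L from 86 -> L from 78 -> R from 1 -> R from 52 -> R from 56

In-order: [1, 52, 56, 62, 78, 86, 90, 96]


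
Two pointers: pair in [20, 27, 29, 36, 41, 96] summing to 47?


lo=0(20)+hi=5(96)=116
lo=0(20)+hi=4(41)=61
lo=0(20)+hi=3(36)=56
lo=0(20)+hi=2(29)=49
lo=0(20)+hi=1(27)=47

Yes: 20+27=47


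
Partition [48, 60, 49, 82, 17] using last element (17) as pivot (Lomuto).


Pivot: 17
Place pivot at 0: [17, 60, 49, 82, 48]

Partitioned: [17, 60, 49, 82, 48]


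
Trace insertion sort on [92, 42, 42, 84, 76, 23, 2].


Initial: [92, 42, 42, 84, 76, 23, 2]
Insert 42: [42, 92, 42, 84, 76, 23, 2]
Insert 42: [42, 42, 92, 84, 76, 23, 2]
Insert 84: [42, 42, 84, 92, 76, 23, 2]
Insert 76: [42, 42, 76, 84, 92, 23, 2]
Insert 23: [23, 42, 42, 76, 84, 92, 2]
Insert 2: [2, 23, 42, 42, 76, 84, 92]

Sorted: [2, 23, 42, 42, 76, 84, 92]


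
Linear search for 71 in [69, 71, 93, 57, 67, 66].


i=0: 69!=71
i=1: 71==71 found!

Found at 1, 2 comps


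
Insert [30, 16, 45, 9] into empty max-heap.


Insert 30: [30]
Insert 16: [30, 16]
Insert 45: [45, 16, 30]
Insert 9: [45, 16, 30, 9]

Final heap: [45, 16, 30, 9]


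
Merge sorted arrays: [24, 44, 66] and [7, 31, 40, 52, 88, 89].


Take 7 from B
Take 24 from A
Take 31 from B
Take 40 from B
Take 44 from A
Take 52 from B
Take 66 from A

Merged: [7, 24, 31, 40, 44, 52, 66, 88, 89]


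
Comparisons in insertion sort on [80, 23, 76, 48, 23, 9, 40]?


Algorithm: insertion sort
Input: [80, 23, 76, 48, 23, 9, 40]
Sorted: [9, 23, 23, 40, 48, 76, 80]

19


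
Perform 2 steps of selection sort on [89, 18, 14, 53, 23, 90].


Initial: [89, 18, 14, 53, 23, 90]
Step 1: min=14 at 2
  Swap: [14, 18, 89, 53, 23, 90]
Step 2: min=18 at 1
  Swap: [14, 18, 89, 53, 23, 90]

After 2 steps: [14, 18, 89, 53, 23, 90]


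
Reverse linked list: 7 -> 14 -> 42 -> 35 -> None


Step 1: curr=7, set curr.next=prev(None) | reversed so far: 7
Step 2: curr=14, set curr.next=prev(7) | reversed so far: 14 -> 7
Step 3: curr=42, set curr.next=prev(14) | reversed so far: 42 -> 14 -> 7
Step 4: curr=35, set curr.next=prev(42) | reversed so far: 35 -> 42 -> 14 -> 7

35 -> 42 -> 14 -> 7 -> None


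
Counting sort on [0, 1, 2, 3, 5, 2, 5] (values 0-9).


Input: [0, 1, 2, 3, 5, 2, 5]
Counts: [1, 1, 2, 1, 0, 2, 0, 0, 0, 0]

Sorted: [0, 1, 2, 2, 3, 5, 5]


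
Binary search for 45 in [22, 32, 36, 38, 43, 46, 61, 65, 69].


Step 1: lo=0, hi=8, mid=4, val=43
Step 2: lo=5, hi=8, mid=6, val=61
Step 3: lo=5, hi=5, mid=5, val=46

Not found


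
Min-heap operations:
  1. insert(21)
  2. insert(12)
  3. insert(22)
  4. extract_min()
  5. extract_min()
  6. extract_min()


insert(21) -> [21]
insert(12) -> [12, 21]
insert(22) -> [12, 21, 22]
extract_min()->12, [21, 22]
extract_min()->21, [22]
extract_min()->22, []

Final heap: []


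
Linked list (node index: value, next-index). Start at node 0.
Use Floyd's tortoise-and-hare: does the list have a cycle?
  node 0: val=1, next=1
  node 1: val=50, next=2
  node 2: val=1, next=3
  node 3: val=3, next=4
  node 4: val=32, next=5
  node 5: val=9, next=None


Floyd's tortoise (slow, +1) and hare (fast, +2):
  init: slow=0, fast=0
  step 1: slow=1, fast=2
  step 2: slow=2, fast=4
  step 3: fast 4->5->None, no cycle

Cycle: no


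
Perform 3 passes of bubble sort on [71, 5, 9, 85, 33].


Initial: [71, 5, 9, 85, 33]
Pass 1: [5, 9, 71, 33, 85] (3 swaps)
Pass 2: [5, 9, 33, 71, 85] (1 swaps)
Pass 3: [5, 9, 33, 71, 85] (0 swaps)

After 3 passes: [5, 9, 33, 71, 85]


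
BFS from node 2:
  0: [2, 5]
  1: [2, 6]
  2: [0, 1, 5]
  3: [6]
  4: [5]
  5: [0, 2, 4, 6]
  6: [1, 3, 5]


Visit 2, enqueue [0, 1, 5]
Visit 0, enqueue []
Visit 1, enqueue [6]
Visit 5, enqueue [4]
Visit 6, enqueue [3]
Visit 4, enqueue []
Visit 3, enqueue []

BFS order: [2, 0, 1, 5, 6, 4, 3]


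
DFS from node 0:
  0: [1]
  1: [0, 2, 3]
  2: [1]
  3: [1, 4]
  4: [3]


Visit 0, push [1]
Visit 1, push [3, 2]
Visit 2, push []
Visit 3, push [4]
Visit 4, push []

DFS order: [0, 1, 2, 3, 4]


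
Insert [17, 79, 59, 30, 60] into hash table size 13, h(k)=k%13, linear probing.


Insert 17: h=4 -> slot 4
Insert 79: h=1 -> slot 1
Insert 59: h=7 -> slot 7
Insert 30: h=4, 1 probes -> slot 5
Insert 60: h=8 -> slot 8

Table: [None, 79, None, None, 17, 30, None, 59, 60, None, None, None, None]


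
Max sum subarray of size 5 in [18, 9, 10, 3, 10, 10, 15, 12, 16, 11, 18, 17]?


[0:5]: 50
[1:6]: 42
[2:7]: 48
[3:8]: 50
[4:9]: 63
[5:10]: 64
[6:11]: 72
[7:12]: 74

Max: 74 at [7:12]


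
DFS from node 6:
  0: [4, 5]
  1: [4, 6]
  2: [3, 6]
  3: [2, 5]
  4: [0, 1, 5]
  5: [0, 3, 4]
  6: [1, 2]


Visit 6, push [2, 1]
Visit 1, push [4]
Visit 4, push [5, 0]
Visit 0, push [5]
Visit 5, push [3]
Visit 3, push [2]
Visit 2, push []

DFS order: [6, 1, 4, 0, 5, 3, 2]


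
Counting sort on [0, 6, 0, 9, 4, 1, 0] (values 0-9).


Input: [0, 6, 0, 9, 4, 1, 0]
Counts: [3, 1, 0, 0, 1, 0, 1, 0, 0, 1]

Sorted: [0, 0, 0, 1, 4, 6, 9]


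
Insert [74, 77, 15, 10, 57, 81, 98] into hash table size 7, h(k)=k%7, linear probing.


Insert 74: h=4 -> slot 4
Insert 77: h=0 -> slot 0
Insert 15: h=1 -> slot 1
Insert 10: h=3 -> slot 3
Insert 57: h=1, 1 probes -> slot 2
Insert 81: h=4, 1 probes -> slot 5
Insert 98: h=0, 6 probes -> slot 6

Table: [77, 15, 57, 10, 74, 81, 98]


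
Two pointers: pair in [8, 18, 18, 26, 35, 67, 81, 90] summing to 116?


lo=0(8)+hi=7(90)=98
lo=1(18)+hi=7(90)=108
lo=2(18)+hi=7(90)=108
lo=3(26)+hi=7(90)=116

Yes: 26+90=116


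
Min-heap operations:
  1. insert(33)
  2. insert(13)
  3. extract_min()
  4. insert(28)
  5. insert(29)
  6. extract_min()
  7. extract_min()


insert(33) -> [33]
insert(13) -> [13, 33]
extract_min()->13, [33]
insert(28) -> [28, 33]
insert(29) -> [28, 33, 29]
extract_min()->28, [29, 33]
extract_min()->29, [33]

Final heap: [33]


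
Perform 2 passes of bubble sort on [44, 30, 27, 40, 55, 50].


Initial: [44, 30, 27, 40, 55, 50]
Pass 1: [30, 27, 40, 44, 50, 55] (4 swaps)
Pass 2: [27, 30, 40, 44, 50, 55] (1 swaps)

After 2 passes: [27, 30, 40, 44, 50, 55]


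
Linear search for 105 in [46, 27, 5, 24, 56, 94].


i=0: 46!=105
i=1: 27!=105
i=2: 5!=105
i=3: 24!=105
i=4: 56!=105
i=5: 94!=105

Not found, 6 comps


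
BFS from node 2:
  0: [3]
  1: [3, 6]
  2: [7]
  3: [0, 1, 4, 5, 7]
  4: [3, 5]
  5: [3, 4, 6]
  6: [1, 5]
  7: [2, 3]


Visit 2, enqueue [7]
Visit 7, enqueue [3]
Visit 3, enqueue [0, 1, 4, 5]
Visit 0, enqueue []
Visit 1, enqueue [6]
Visit 4, enqueue []
Visit 5, enqueue []
Visit 6, enqueue []

BFS order: [2, 7, 3, 0, 1, 4, 5, 6]


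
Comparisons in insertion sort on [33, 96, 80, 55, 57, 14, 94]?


Algorithm: insertion sort
Input: [33, 96, 80, 55, 57, 14, 94]
Sorted: [14, 33, 55, 57, 80, 94, 96]

16


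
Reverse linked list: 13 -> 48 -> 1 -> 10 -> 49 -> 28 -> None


Step 1: curr=13, set curr.next=prev(None) | reversed so far: 13
Step 2: curr=48, set curr.next=prev(13) | reversed so far: 48 -> 13
Step 3: curr=1, set curr.next=prev(48) | reversed so far: 1 -> 48 -> 13
Step 4: curr=10, set curr.next=prev(1) | reversed so far: 10 -> 1 -> 48 -> 13
Step 5: curr=49, set curr.next=prev(10) | reversed so far: 49 -> 10 -> 1 -> 48 -> 13
Step 6: curr=28, set curr.next=prev(49) | reversed so far: 28 -> 49 -> 10 -> 1 -> 48 -> 13

28 -> 49 -> 10 -> 1 -> 48 -> 13 -> None


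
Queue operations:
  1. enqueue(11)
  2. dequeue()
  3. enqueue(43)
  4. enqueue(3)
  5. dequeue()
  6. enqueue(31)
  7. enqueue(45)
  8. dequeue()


enqueue(11) -> [11]
dequeue()->11, []
enqueue(43) -> [43]
enqueue(3) -> [43, 3]
dequeue()->43, [3]
enqueue(31) -> [3, 31]
enqueue(45) -> [3, 31, 45]
dequeue()->3, [31, 45]

Final queue: [31, 45]


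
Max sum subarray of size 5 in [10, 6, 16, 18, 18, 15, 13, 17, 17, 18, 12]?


[0:5]: 68
[1:6]: 73
[2:7]: 80
[3:8]: 81
[4:9]: 80
[5:10]: 80
[6:11]: 77

Max: 81 at [3:8]


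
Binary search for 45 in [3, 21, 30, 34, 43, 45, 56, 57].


Step 1: lo=0, hi=7, mid=3, val=34
Step 2: lo=4, hi=7, mid=5, val=45

Found at index 5


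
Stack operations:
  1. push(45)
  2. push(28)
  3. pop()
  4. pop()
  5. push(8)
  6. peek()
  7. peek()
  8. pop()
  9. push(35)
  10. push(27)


push(45) -> [45]
push(28) -> [45, 28]
pop()->28, [45]
pop()->45, []
push(8) -> [8]
peek()->8
peek()->8
pop()->8, []
push(35) -> [35]
push(27) -> [35, 27]

Final stack: [35, 27]


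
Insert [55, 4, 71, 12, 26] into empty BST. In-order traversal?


Insert 55: root
Insert 4: L from 55
Insert 71: R from 55
Insert 12: L from 55 -> R from 4
Insert 26: L from 55 -> R from 4 -> R from 12

In-order: [4, 12, 26, 55, 71]


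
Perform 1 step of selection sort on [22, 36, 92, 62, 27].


Initial: [22, 36, 92, 62, 27]
Step 1: min=22 at 0
  Swap: [22, 36, 92, 62, 27]

After 1 step: [22, 36, 92, 62, 27]


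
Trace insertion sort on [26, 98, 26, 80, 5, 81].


Initial: [26, 98, 26, 80, 5, 81]
Insert 98: [26, 98, 26, 80, 5, 81]
Insert 26: [26, 26, 98, 80, 5, 81]
Insert 80: [26, 26, 80, 98, 5, 81]
Insert 5: [5, 26, 26, 80, 98, 81]
Insert 81: [5, 26, 26, 80, 81, 98]

Sorted: [5, 26, 26, 80, 81, 98]


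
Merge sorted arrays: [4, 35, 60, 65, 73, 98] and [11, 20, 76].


Take 4 from A
Take 11 from B
Take 20 from B
Take 35 from A
Take 60 from A
Take 65 from A
Take 73 from A
Take 76 from B

Merged: [4, 11, 20, 35, 60, 65, 73, 76, 98]


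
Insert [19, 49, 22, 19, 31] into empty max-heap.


Insert 19: [19]
Insert 49: [49, 19]
Insert 22: [49, 19, 22]
Insert 19: [49, 19, 22, 19]
Insert 31: [49, 31, 22, 19, 19]

Final heap: [49, 31, 22, 19, 19]


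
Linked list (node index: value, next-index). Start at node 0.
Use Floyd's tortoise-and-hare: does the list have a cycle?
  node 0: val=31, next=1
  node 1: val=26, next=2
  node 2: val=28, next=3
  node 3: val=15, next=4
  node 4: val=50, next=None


Floyd's tortoise (slow, +1) and hare (fast, +2):
  init: slow=0, fast=0
  step 1: slow=1, fast=2
  step 2: slow=2, fast=4
  step 3: fast -> None, no cycle

Cycle: no


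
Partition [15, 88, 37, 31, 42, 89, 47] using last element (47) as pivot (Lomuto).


Pivot: 47
  15 <= 47: advance i (no swap)
  37 <= 47: swap -> [15, 37, 88, 31, 42, 89, 47]
  31 <= 47: swap -> [15, 37, 31, 88, 42, 89, 47]
  42 <= 47: swap -> [15, 37, 31, 42, 88, 89, 47]
Place pivot at 4: [15, 37, 31, 42, 47, 89, 88]

Partitioned: [15, 37, 31, 42, 47, 89, 88]


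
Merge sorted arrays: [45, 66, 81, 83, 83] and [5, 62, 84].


Take 5 from B
Take 45 from A
Take 62 from B
Take 66 from A
Take 81 from A
Take 83 from A
Take 83 from A

Merged: [5, 45, 62, 66, 81, 83, 83, 84]


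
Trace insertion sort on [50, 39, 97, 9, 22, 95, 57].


Initial: [50, 39, 97, 9, 22, 95, 57]
Insert 39: [39, 50, 97, 9, 22, 95, 57]
Insert 97: [39, 50, 97, 9, 22, 95, 57]
Insert 9: [9, 39, 50, 97, 22, 95, 57]
Insert 22: [9, 22, 39, 50, 97, 95, 57]
Insert 95: [9, 22, 39, 50, 95, 97, 57]
Insert 57: [9, 22, 39, 50, 57, 95, 97]

Sorted: [9, 22, 39, 50, 57, 95, 97]


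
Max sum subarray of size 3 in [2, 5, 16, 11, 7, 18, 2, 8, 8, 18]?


[0:3]: 23
[1:4]: 32
[2:5]: 34
[3:6]: 36
[4:7]: 27
[5:8]: 28
[6:9]: 18
[7:10]: 34

Max: 36 at [3:6]


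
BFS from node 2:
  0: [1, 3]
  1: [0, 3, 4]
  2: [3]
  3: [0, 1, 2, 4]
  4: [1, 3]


Visit 2, enqueue [3]
Visit 3, enqueue [0, 1, 4]
Visit 0, enqueue []
Visit 1, enqueue []
Visit 4, enqueue []

BFS order: [2, 3, 0, 1, 4]


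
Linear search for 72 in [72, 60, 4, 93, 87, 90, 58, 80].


i=0: 72==72 found!

Found at 0, 1 comps


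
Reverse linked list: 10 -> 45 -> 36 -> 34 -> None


Step 1: curr=10, set curr.next=prev(None) | reversed so far: 10
Step 2: curr=45, set curr.next=prev(10) | reversed so far: 45 -> 10
Step 3: curr=36, set curr.next=prev(45) | reversed so far: 36 -> 45 -> 10
Step 4: curr=34, set curr.next=prev(36) | reversed so far: 34 -> 36 -> 45 -> 10

34 -> 36 -> 45 -> 10 -> None


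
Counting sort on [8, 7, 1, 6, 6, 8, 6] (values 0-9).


Input: [8, 7, 1, 6, 6, 8, 6]
Counts: [0, 1, 0, 0, 0, 0, 3, 1, 2, 0]

Sorted: [1, 6, 6, 6, 7, 8, 8]


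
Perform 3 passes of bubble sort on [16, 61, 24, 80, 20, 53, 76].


Initial: [16, 61, 24, 80, 20, 53, 76]
Pass 1: [16, 24, 61, 20, 53, 76, 80] (4 swaps)
Pass 2: [16, 24, 20, 53, 61, 76, 80] (2 swaps)
Pass 3: [16, 20, 24, 53, 61, 76, 80] (1 swaps)

After 3 passes: [16, 20, 24, 53, 61, 76, 80]


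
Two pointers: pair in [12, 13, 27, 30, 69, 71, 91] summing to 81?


lo=0(12)+hi=6(91)=103
lo=0(12)+hi=5(71)=83
lo=0(12)+hi=4(69)=81

Yes: 12+69=81


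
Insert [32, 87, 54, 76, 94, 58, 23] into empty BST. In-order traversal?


Insert 32: root
Insert 87: R from 32
Insert 54: R from 32 -> L from 87
Insert 76: R from 32 -> L from 87 -> R from 54
Insert 94: R from 32 -> R from 87
Insert 58: R from 32 -> L from 87 -> R from 54 -> L from 76
Insert 23: L from 32

In-order: [23, 32, 54, 58, 76, 87, 94]


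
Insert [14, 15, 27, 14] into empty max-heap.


Insert 14: [14]
Insert 15: [15, 14]
Insert 27: [27, 14, 15]
Insert 14: [27, 14, 15, 14]

Final heap: [27, 14, 15, 14]


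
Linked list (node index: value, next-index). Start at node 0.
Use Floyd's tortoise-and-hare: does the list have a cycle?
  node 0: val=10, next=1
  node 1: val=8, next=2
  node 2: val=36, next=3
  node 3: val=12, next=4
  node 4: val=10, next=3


Floyd's tortoise (slow, +1) and hare (fast, +2):
  init: slow=0, fast=0
  step 1: slow=1, fast=2
  step 2: slow=2, fast=4
  step 3: slow=3, fast=4
  step 4: slow=4, fast=4
  slow == fast at node 4: cycle detected

Cycle: yes


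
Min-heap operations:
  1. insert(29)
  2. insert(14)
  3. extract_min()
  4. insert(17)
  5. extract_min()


insert(29) -> [29]
insert(14) -> [14, 29]
extract_min()->14, [29]
insert(17) -> [17, 29]
extract_min()->17, [29]

Final heap: [29]


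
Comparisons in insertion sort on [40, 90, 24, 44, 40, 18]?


Algorithm: insertion sort
Input: [40, 90, 24, 44, 40, 18]
Sorted: [18, 24, 40, 40, 44, 90]

13


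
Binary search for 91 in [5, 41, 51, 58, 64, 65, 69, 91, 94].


Step 1: lo=0, hi=8, mid=4, val=64
Step 2: lo=5, hi=8, mid=6, val=69
Step 3: lo=7, hi=8, mid=7, val=91

Found at index 7


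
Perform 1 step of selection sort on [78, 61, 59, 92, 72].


Initial: [78, 61, 59, 92, 72]
Step 1: min=59 at 2
  Swap: [59, 61, 78, 92, 72]

After 1 step: [59, 61, 78, 92, 72]


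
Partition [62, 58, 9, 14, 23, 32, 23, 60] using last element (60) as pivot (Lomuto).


Pivot: 60
  58 <= 60: swap -> [58, 62, 9, 14, 23, 32, 23, 60]
  9 <= 60: swap -> [58, 9, 62, 14, 23, 32, 23, 60]
  14 <= 60: swap -> [58, 9, 14, 62, 23, 32, 23, 60]
  23 <= 60: swap -> [58, 9, 14, 23, 62, 32, 23, 60]
  32 <= 60: swap -> [58, 9, 14, 23, 32, 62, 23, 60]
  23 <= 60: swap -> [58, 9, 14, 23, 32, 23, 62, 60]
Place pivot at 6: [58, 9, 14, 23, 32, 23, 60, 62]

Partitioned: [58, 9, 14, 23, 32, 23, 60, 62]


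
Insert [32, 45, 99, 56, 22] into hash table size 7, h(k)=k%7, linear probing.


Insert 32: h=4 -> slot 4
Insert 45: h=3 -> slot 3
Insert 99: h=1 -> slot 1
Insert 56: h=0 -> slot 0
Insert 22: h=1, 1 probes -> slot 2

Table: [56, 99, 22, 45, 32, None, None]


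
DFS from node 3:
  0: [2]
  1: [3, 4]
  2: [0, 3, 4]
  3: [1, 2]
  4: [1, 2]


Visit 3, push [2, 1]
Visit 1, push [4]
Visit 4, push [2]
Visit 2, push [0]
Visit 0, push []

DFS order: [3, 1, 4, 2, 0]


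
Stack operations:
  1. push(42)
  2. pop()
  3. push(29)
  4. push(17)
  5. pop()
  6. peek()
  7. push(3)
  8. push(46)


push(42) -> [42]
pop()->42, []
push(29) -> [29]
push(17) -> [29, 17]
pop()->17, [29]
peek()->29
push(3) -> [29, 3]
push(46) -> [29, 3, 46]

Final stack: [29, 3, 46]


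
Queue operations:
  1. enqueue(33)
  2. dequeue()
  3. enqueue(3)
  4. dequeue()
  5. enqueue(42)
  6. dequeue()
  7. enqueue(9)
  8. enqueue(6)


enqueue(33) -> [33]
dequeue()->33, []
enqueue(3) -> [3]
dequeue()->3, []
enqueue(42) -> [42]
dequeue()->42, []
enqueue(9) -> [9]
enqueue(6) -> [9, 6]

Final queue: [9, 6]


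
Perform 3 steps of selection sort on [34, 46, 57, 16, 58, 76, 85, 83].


Initial: [34, 46, 57, 16, 58, 76, 85, 83]
Step 1: min=16 at 3
  Swap: [16, 46, 57, 34, 58, 76, 85, 83]
Step 2: min=34 at 3
  Swap: [16, 34, 57, 46, 58, 76, 85, 83]
Step 3: min=46 at 3
  Swap: [16, 34, 46, 57, 58, 76, 85, 83]

After 3 steps: [16, 34, 46, 57, 58, 76, 85, 83]


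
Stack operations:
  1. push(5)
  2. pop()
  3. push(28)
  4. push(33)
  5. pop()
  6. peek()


push(5) -> [5]
pop()->5, []
push(28) -> [28]
push(33) -> [28, 33]
pop()->33, [28]
peek()->28

Final stack: [28]


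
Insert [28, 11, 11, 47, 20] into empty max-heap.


Insert 28: [28]
Insert 11: [28, 11]
Insert 11: [28, 11, 11]
Insert 47: [47, 28, 11, 11]
Insert 20: [47, 28, 11, 11, 20]

Final heap: [47, 28, 11, 11, 20]
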